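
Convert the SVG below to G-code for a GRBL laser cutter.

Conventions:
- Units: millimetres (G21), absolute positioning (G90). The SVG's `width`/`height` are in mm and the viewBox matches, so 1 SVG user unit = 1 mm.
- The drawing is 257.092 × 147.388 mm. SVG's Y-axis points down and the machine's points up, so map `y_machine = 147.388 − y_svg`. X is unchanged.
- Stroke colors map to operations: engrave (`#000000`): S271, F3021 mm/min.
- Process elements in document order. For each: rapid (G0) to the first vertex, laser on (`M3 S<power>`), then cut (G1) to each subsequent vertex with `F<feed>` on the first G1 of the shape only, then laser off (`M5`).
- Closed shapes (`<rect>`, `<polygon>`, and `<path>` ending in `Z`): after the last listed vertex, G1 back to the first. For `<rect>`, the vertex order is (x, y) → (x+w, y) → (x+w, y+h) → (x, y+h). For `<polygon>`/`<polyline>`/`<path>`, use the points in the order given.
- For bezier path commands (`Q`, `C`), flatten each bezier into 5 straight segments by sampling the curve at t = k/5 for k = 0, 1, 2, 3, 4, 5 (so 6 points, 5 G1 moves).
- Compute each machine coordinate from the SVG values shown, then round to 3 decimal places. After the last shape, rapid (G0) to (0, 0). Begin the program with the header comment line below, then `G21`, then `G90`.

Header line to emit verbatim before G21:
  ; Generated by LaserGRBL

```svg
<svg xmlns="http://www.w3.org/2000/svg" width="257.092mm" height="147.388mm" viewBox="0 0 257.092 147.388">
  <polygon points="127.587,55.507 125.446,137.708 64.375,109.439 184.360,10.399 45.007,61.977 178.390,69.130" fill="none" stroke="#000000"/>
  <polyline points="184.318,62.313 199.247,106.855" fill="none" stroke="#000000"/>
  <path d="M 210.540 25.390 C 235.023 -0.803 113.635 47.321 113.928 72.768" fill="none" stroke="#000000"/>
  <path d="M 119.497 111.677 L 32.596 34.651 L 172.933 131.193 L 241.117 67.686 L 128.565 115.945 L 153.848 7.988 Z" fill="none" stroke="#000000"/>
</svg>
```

; Generated by LaserGRBL
G21
G90
G0 X127.587 Y91.881
M3 S271
G1 X125.446 Y9.680 F3021
G1 X64.375 Y37.949
G1 X184.360 Y136.989
G1 X45.007 Y85.411
G1 X178.390 Y78.258
G1 X127.587 Y91.881
M5
G0 X184.318 Y85.075
M3 S271
G1 X199.247 Y40.533 F3021
M5
G0 X210.540 Y121.998
M3 S271
G1 X209.866 Y129.572 F3021
G1 X187.025 Y123.965
G1 X154.860 Y109.834
G1 X126.214 Y91.833
G1 X113.928 Y74.620
M5
G0 X119.497 Y35.711
M3 S271
G1 X32.596 Y112.737 F3021
G1 X172.933 Y16.195
G1 X241.117 Y79.702
G1 X128.565 Y31.443
G1 X153.848 Y139.400
G1 X119.497 Y35.711
M5
G0 X0.000 Y0.000

Since the viewBox matches the mm dimensions, user units are millimetres directly. The only transform is the Y-flip y_m = 147.388 − y_svg.

Shape 1 is a closed polygon drawn with `<polygon>`. Its stroke #000000 means engrave at S271, F3021. After flipping Y the toolpath is (127.587,91.881) → (125.446,9.680) → (64.375,37.949) → (184.360,136.989) → (45.007,85.411) → (178.390,78.258) → (127.587,91.881), returning to the start.

Shape 2 is a line segment drawn with `<polyline>`. Its stroke #000000 means engrave at S271, F3021. After flipping Y the toolpath is (184.318,85.075) → (199.247,40.533).

Shape 3 is a cubic bezier drawn with `<path>`. Its stroke #000000 means engrave at S271, F3021. After flipping Y the toolpath is (210.540,121.998) → (209.866,129.572) → (187.025,123.965) → (154.860,109.834) → (126.214,91.833) → (113.928,74.620).

Shape 4 is a closed polygon drawn with `<path>`. Its stroke #000000 means engrave at S271, F3021. After flipping Y the toolpath is (119.497,35.711) → (32.596,112.737) → (172.933,16.195) → (241.117,79.702) → (128.565,31.443) → (153.848,139.400) → (119.497,35.711), returning to the start.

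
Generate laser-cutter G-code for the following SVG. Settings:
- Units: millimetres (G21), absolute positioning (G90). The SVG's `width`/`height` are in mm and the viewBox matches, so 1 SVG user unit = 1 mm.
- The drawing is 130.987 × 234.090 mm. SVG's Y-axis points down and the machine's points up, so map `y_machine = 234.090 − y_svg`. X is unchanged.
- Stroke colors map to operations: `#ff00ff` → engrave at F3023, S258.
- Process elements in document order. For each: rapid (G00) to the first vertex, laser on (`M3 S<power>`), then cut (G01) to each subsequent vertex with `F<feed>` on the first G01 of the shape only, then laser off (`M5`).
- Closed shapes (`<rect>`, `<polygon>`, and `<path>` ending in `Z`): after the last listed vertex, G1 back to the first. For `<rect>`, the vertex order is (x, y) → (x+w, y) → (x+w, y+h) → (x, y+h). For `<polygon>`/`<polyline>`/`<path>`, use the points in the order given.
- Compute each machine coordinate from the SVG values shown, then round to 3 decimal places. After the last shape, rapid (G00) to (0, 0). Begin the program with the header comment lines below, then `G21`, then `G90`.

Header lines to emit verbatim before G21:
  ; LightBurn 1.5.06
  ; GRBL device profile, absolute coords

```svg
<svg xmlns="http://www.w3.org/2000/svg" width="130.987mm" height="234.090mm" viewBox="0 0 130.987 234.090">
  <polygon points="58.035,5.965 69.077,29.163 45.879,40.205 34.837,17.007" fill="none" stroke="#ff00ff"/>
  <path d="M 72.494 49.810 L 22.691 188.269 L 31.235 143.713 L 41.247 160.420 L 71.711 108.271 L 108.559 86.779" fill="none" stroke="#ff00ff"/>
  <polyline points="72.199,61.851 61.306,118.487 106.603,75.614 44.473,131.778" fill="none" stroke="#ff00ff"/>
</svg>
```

1 u = 1 mm; y_m = 234.090 − y.

[1] `<polygon>` regular polygon, #ff00ff→engrave S258 F3023: (58.035,228.125) → (69.077,204.927) → (45.879,193.885) → (34.837,217.083) → (58.035,228.125) (closed)

[2] `<path>` open polyline, #ff00ff→engrave S258 F3023: (72.494,184.280) → (22.691,45.821) → (31.235,90.377) → (41.247,73.670) → (71.711,125.819) → (108.559,147.311)

[3] `<polyline>` open polyline, #ff00ff→engrave S258 F3023: (72.199,172.239) → (61.306,115.603) → (106.603,158.476) → (44.473,102.312)

; LightBurn 1.5.06
; GRBL device profile, absolute coords
G21
G90
G00 X58.035 Y228.125
M3 S258
G01 X69.077 Y204.927 F3023
G01 X45.879 Y193.885
G01 X34.837 Y217.083
G01 X58.035 Y228.125
M5
G00 X72.494 Y184.280
M3 S258
G01 X22.691 Y45.821 F3023
G01 X31.235 Y90.377
G01 X41.247 Y73.670
G01 X71.711 Y125.819
G01 X108.559 Y147.311
M5
G00 X72.199 Y172.239
M3 S258
G01 X61.306 Y115.603 F3023
G01 X106.603 Y158.476
G01 X44.473 Y102.312
M5
G00 X0.000 Y0.000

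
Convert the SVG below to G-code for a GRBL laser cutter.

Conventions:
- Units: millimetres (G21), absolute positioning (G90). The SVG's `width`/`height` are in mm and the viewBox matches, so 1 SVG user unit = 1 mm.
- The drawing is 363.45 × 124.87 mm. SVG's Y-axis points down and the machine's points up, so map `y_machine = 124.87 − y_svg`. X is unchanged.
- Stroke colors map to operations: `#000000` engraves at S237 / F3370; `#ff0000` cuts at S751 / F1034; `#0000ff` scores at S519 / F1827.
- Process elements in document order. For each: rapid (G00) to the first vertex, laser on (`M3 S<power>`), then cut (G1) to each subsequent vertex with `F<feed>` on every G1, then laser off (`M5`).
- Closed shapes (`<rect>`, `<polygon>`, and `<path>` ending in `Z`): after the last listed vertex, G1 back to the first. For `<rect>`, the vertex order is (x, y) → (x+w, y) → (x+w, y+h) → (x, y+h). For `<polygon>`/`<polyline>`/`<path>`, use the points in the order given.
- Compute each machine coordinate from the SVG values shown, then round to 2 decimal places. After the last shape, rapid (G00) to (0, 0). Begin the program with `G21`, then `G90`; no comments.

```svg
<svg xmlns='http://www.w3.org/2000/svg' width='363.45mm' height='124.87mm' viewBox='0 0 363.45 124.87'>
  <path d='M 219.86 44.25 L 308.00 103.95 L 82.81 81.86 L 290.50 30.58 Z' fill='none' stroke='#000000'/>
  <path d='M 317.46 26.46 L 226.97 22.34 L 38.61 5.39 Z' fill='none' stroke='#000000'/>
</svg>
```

G21
G90
G00 X219.86 Y80.62
M3 S237
G1 X308.00 Y20.92 F3370
G1 X82.81 Y43.01 F3370
G1 X290.50 Y94.29 F3370
G1 X219.86 Y80.62 F3370
M5
G00 X317.46 Y98.41
M3 S237
G1 X226.97 Y102.53 F3370
G1 X38.61 Y119.48 F3370
G1 X317.46 Y98.41 F3370
M5
G00 X0.00 Y0.00

Since the viewBox matches the mm dimensions, user units are millimetres directly. The only transform is the Y-flip y_m = 124.87 − y_svg.

Shape 1 is a closed polygon drawn with `<path>`. Its stroke #000000 means engrave at S237, F3370. After flipping Y the toolpath is (219.86,80.62) → (308.00,20.92) → (82.81,43.01) → (290.50,94.29) → (219.86,80.62), returning to the start.

Shape 2 is a closed polygon drawn with `<path>`. Its stroke #000000 means engrave at S237, F3370. After flipping Y the toolpath is (317.46,98.41) → (226.97,102.53) → (38.61,119.48) → (317.46,98.41), returning to the start.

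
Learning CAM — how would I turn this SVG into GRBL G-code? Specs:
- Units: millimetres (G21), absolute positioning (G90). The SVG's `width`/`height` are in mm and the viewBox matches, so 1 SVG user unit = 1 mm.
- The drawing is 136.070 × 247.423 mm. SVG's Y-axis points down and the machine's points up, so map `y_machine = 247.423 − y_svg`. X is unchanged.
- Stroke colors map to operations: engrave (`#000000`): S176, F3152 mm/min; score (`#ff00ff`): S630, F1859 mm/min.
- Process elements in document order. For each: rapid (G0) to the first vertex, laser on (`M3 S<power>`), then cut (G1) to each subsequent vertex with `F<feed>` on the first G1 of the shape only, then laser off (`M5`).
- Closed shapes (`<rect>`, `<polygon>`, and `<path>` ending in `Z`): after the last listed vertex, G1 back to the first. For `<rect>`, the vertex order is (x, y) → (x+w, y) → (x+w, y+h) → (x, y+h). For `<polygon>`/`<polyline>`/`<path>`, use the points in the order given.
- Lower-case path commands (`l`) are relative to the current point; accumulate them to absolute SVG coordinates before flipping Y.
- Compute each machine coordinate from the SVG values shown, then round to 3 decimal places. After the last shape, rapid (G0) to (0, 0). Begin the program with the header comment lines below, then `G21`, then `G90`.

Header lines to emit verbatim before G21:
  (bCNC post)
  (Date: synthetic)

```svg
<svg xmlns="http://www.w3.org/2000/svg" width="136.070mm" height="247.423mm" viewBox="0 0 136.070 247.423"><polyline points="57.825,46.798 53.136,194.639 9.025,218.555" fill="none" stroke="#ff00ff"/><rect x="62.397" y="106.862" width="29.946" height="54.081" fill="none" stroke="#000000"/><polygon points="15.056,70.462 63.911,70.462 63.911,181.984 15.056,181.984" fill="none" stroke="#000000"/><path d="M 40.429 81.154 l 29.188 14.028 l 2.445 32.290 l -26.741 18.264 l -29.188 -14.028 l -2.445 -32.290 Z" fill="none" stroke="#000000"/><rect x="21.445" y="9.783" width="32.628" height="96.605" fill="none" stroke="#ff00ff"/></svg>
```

(bCNC post)
(Date: synthetic)
G21
G90
G0 X57.825 Y200.625
M3 S630
G1 X53.136 Y52.784 F1859
G1 X9.025 Y28.868
M5
G0 X62.397 Y140.561
M3 S176
G1 X92.343 Y140.561 F3152
G1 X92.343 Y86.480
G1 X62.397 Y86.480
G1 X62.397 Y140.561
M5
G0 X15.056 Y176.961
M3 S176
G1 X63.911 Y176.961 F3152
G1 X63.911 Y65.439
G1 X15.056 Y65.439
G1 X15.056 Y176.961
M5
G0 X40.429 Y166.269
M3 S176
G1 X69.617 Y152.241 F3152
G1 X72.062 Y119.951
G1 X45.321 Y101.687
G1 X16.133 Y115.715
G1 X13.688 Y148.005
G1 X40.429 Y166.269
M5
G0 X21.445 Y237.640
M3 S630
G1 X54.073 Y237.640 F1859
G1 X54.073 Y141.035
G1 X21.445 Y141.035
G1 X21.445 Y237.640
M5
G0 X0.000 Y0.000

1 u = 1 mm; y_m = 247.423 − y.

[1] `<polyline>` open polyline, #ff00ff→score S630 F1859: (57.825,200.625) → (53.136,52.784) → (9.025,28.868)

[2] `<rect>` rectangle, #000000→engrave S176 F3152: (62.397,140.561) → (92.343,140.561) → (92.343,86.480) → (62.397,86.480) → (62.397,140.561) (closed)

[3] `<polygon>` rectangle, #000000→engrave S176 F3152: (15.056,176.961) → (63.911,176.961) → (63.911,65.439) → (15.056,65.439) → (15.056,176.961) (closed)

[4] `<path>` regular polygon, #000000→engrave S176 F3152: (40.429,166.269) → (69.617,152.241) → (72.062,119.951) → (45.321,101.687) → (16.133,115.715) → (13.688,148.005) → (40.429,166.269) (closed)

[5] `<rect>` rectangle, #ff00ff→score S630 F1859: (21.445,237.640) → (54.073,237.640) → (54.073,141.035) → (21.445,141.035) → (21.445,237.640) (closed)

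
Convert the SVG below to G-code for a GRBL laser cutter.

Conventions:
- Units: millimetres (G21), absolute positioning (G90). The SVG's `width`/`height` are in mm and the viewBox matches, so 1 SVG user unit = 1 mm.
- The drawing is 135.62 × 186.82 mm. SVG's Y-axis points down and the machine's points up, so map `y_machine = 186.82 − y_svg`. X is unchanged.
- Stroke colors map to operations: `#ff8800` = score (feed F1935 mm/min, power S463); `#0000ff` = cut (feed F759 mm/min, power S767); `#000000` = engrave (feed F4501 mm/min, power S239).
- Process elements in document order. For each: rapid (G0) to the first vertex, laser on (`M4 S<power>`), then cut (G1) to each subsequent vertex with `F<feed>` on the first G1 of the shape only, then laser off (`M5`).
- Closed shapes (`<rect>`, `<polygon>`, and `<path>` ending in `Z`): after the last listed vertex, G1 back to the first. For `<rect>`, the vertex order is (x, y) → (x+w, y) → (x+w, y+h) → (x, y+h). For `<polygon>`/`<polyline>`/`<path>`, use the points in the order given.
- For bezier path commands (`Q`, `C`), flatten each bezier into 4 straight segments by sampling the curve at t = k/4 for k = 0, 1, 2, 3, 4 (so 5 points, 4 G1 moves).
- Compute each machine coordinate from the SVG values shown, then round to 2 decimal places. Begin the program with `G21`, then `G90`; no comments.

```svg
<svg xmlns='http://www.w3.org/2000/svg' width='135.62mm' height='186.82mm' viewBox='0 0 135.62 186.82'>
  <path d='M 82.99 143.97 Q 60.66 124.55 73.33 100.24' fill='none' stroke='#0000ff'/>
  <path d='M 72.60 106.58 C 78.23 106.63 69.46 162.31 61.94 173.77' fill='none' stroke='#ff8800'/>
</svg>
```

G21
G90
G0 X82.99 Y42.85
M4 S767
G1 X74.01 Y52.87 F759
G1 X69.41 Y63.49
G1 X69.18 Y74.73
G1 X73.33 Y86.58
M5
G0 X72.60 Y80.24
M4 S463
G1 X74.37 Y71.33 F1935
G1 X72.20 Y50.92
G1 X67.57 Y28.38
G1 X61.94 Y13.05
M5

Since the viewBox matches the mm dimensions, user units are millimetres directly. The only transform is the Y-flip y_m = 186.82 − y_svg.

Shape 1 is a quadratic bezier drawn with `<path>`. Its stroke #0000ff means cut at S767, F759. After flipping Y the toolpath is (82.99,42.85) → (74.01,52.87) → (69.41,63.49) → (69.18,74.73) → (73.33,86.58).

Shape 2 is a cubic bezier drawn with `<path>`. Its stroke #ff8800 means score at S463, F1935. After flipping Y the toolpath is (72.60,80.24) → (74.37,71.33) → (72.20,50.92) → (67.57,28.38) → (61.94,13.05).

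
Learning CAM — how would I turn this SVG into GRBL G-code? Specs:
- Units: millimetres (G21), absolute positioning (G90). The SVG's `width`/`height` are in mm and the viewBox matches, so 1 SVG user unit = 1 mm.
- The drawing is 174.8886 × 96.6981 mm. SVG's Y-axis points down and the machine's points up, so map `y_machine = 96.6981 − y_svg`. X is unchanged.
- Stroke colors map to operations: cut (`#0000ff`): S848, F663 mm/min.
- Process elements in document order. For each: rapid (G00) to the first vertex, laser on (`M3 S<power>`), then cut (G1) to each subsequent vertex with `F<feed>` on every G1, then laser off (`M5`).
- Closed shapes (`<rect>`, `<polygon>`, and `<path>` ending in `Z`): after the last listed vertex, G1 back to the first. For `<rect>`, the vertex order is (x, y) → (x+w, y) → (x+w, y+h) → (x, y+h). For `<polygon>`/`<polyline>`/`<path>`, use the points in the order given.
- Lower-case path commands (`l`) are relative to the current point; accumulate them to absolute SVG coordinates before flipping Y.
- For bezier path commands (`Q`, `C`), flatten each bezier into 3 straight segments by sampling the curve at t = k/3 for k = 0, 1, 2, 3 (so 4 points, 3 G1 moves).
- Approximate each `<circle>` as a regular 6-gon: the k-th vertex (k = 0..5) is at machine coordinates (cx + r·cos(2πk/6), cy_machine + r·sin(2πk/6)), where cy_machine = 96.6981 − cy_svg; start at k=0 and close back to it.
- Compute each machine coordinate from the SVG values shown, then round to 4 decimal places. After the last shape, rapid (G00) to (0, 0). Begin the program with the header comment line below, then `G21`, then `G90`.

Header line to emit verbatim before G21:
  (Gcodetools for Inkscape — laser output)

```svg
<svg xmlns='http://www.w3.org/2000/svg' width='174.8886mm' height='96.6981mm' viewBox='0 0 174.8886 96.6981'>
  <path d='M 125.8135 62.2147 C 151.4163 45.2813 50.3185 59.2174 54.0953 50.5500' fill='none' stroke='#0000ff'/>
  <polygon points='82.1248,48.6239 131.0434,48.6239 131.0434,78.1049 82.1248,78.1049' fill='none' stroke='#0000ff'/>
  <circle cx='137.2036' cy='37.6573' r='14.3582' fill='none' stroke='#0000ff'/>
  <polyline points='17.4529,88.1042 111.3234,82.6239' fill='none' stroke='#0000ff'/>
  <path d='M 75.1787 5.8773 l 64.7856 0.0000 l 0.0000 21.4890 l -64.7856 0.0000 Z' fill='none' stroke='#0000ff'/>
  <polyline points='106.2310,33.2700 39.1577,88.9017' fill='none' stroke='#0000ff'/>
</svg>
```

1 u = 1 mm; y_m = 96.6981 − y.

[1] `<path>` cubic bezier, #0000ff→cut S848 F663: (125.8135,34.4834) → (117.7596,43.1074) → (76.6998,43.0347) → (54.0953,46.1481)

[2] `<polygon>` rectangle, #0000ff→cut S848 F663: (82.1248,48.0742) → (131.0434,48.0742) → (131.0434,18.5932) → (82.1248,18.5932) → (82.1248,48.0742) (closed)

[3] `<circle>` circle, #0000ff→cut S848 F663: (151.5618,59.0408) → (144.3827,71.4754) → (130.0245,71.4754) → (122.8454,59.0408) → (130.0245,46.6062) → (144.3827,46.6062) → (151.5618,59.0408) (closed)

[4] `<polyline>` line segment, #0000ff→cut S848 F663: (17.4529,8.5939) → (111.3234,14.0742)

[5] `<path>` rectangle, #0000ff→cut S848 F663: (75.1787,90.8208) → (139.9643,90.8208) → (139.9643,69.3318) → (75.1787,69.3318) → (75.1787,90.8208) (closed)

[6] `<polyline>` line segment, #0000ff→cut S848 F663: (106.2310,63.4281) → (39.1577,7.7964)

(Gcodetools for Inkscape — laser output)
G21
G90
G00 X125.8135 Y34.4834
M3 S848
G1 X117.7596 Y43.1074 F663
G1 X76.6998 Y43.0347 F663
G1 X54.0953 Y46.1481 F663
M5
G00 X82.1248 Y48.0742
M3 S848
G1 X131.0434 Y48.0742 F663
G1 X131.0434 Y18.5932 F663
G1 X82.1248 Y18.5932 F663
G1 X82.1248 Y48.0742 F663
M5
G00 X151.5618 Y59.0408
M3 S848
G1 X144.3827 Y71.4754 F663
G1 X130.0245 Y71.4754 F663
G1 X122.8454 Y59.0408 F663
G1 X130.0245 Y46.6062 F663
G1 X144.3827 Y46.6062 F663
G1 X151.5618 Y59.0408 F663
M5
G00 X17.4529 Y8.5939
M3 S848
G1 X111.3234 Y14.0742 F663
M5
G00 X75.1787 Y90.8208
M3 S848
G1 X139.9643 Y90.8208 F663
G1 X139.9643 Y69.3318 F663
G1 X75.1787 Y69.3318 F663
G1 X75.1787 Y90.8208 F663
M5
G00 X106.2310 Y63.4281
M3 S848
G1 X39.1577 Y7.7964 F663
M5
G00 X0.0000 Y0.0000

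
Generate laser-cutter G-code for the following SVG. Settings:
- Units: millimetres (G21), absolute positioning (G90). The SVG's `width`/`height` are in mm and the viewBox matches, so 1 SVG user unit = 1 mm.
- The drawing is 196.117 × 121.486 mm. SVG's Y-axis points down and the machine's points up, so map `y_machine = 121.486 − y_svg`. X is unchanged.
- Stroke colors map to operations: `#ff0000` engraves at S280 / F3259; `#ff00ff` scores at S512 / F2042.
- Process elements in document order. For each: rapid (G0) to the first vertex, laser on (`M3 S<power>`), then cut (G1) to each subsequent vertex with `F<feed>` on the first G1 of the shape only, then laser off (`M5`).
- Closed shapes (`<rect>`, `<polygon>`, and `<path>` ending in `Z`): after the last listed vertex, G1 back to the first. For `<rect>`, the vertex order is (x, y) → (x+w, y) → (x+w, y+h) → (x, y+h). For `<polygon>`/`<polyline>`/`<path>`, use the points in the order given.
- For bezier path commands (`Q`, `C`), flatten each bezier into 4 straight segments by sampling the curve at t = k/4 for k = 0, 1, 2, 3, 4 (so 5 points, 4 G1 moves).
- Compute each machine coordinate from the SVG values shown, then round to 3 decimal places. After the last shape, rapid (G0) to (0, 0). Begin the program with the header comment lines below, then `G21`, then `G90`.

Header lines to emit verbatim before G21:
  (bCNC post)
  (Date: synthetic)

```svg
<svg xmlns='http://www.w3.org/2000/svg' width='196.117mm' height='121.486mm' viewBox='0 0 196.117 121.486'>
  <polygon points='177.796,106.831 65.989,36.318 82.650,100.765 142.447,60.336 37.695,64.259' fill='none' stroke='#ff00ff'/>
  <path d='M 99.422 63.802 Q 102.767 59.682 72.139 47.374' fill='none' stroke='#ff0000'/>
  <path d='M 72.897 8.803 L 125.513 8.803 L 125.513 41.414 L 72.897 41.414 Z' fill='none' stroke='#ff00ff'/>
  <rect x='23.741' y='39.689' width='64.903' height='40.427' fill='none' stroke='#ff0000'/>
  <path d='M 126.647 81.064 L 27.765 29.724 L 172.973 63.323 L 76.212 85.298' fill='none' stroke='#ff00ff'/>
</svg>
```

(bCNC post)
(Date: synthetic)
G21
G90
G0 X177.796 Y14.655
M3 S512
G1 X65.989 Y85.168 F2042
G1 X82.650 Y20.721
G1 X142.447 Y61.150
G1 X37.695 Y57.227
G1 X177.796 Y14.655
M5
G0 X99.422 Y57.684
M3 S280
G1 X98.971 Y60.256 F3259
G1 X94.274 Y63.851
G1 X85.330 Y68.470
G1 X72.139 Y74.112
M5
G0 X72.897 Y112.683
M3 S512
G1 X125.513 Y112.683 F2042
G1 X125.513 Y80.072
G1 X72.897 Y80.072
G1 X72.897 Y112.683
M5
G0 X23.741 Y81.797
M3 S280
G1 X88.644 Y81.797 F3259
G1 X88.644 Y41.370
G1 X23.741 Y41.370
G1 X23.741 Y81.797
M5
G0 X126.647 Y40.422
M3 S512
G1 X27.765 Y91.762 F2042
G1 X172.973 Y58.163
G1 X76.212 Y36.188
M5
G0 X0.000 Y0.000

viewBox `0 0 196.117 121.486` with mm width/height → 1 unit = 1 mm. Flip: y_m = 121.486 − y_svg.

**Shape 1** — `<polygon>` closed polygon, stroke `#ff00ff` → score (S512, F2042). Machine vertices: (177.796,14.655) → (65.989,85.168) → (82.650,20.721) → (142.447,61.150) → (37.695,57.227) → (177.796,14.655). Closed: final G1 returns to the first vertex.

**Shape 2** — `<path>` quadratic bezier, stroke `#ff0000` → engrave (S280, F3259). Control points (SVG): P0=(99.422,63.802), P1=(102.767,59.682), P2=(72.139,47.374); sampled at t=k/4. Machine vertices: (99.422,57.684) → (98.971,60.256) → (94.274,63.851) → (85.330,68.470) → (72.139,74.112). Open path.

**Shape 3** — `<path>` rectangle, stroke `#ff00ff` → score (S512, F2042). Machine vertices: (72.897,112.683) → (125.513,112.683) → (125.513,80.072) → (72.897,80.072) → (72.897,112.683). Closed: final G1 returns to the first vertex.

**Shape 4** — `<rect>` rectangle, stroke `#ff0000` → engrave (S280, F3259). Machine vertices: (23.741,81.797) → (88.644,81.797) → (88.644,41.370) → (23.741,41.370) → (23.741,81.797). Closed: final G1 returns to the first vertex.

**Shape 5** — `<path>` open polyline, stroke `#ff00ff` → score (S512, F2042). Machine vertices: (126.647,40.422) → (27.765,91.762) → (172.973,58.163) → (76.212,36.188). Open path.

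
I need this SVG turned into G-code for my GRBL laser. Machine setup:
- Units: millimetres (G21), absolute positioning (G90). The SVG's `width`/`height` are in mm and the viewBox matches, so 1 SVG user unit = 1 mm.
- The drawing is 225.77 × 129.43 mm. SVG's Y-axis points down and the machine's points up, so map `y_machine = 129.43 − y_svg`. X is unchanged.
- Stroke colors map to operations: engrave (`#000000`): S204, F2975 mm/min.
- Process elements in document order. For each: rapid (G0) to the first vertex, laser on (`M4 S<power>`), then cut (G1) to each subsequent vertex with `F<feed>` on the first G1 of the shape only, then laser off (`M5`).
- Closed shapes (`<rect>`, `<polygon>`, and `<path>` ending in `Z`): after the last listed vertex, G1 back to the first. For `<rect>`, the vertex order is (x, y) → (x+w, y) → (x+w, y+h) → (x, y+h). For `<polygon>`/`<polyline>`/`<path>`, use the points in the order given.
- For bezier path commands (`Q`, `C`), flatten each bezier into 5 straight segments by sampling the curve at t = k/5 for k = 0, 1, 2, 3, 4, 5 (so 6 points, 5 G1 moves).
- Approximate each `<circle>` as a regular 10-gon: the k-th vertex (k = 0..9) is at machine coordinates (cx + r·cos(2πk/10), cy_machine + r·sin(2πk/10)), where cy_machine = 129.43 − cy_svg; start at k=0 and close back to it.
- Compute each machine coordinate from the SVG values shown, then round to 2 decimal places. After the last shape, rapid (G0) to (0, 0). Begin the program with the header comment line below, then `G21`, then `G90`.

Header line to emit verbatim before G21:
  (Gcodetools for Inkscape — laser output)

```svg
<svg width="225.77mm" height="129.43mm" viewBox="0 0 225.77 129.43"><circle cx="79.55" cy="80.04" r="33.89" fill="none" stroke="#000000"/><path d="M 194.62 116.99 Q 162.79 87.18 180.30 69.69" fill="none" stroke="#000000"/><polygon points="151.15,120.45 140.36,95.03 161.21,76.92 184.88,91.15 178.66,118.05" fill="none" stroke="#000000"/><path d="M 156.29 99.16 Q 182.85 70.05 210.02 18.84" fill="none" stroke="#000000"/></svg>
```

viewBox `0 0 225.77 129.43` with mm width/height → 1 unit = 1 mm. Flip: y_m = 129.43 − y_svg.

**Shape 1** — `<circle>` circle, stroke `#000000` → engrave (S204, F2975). Machine vertices: (113.44,49.39) → (106.97,69.31) → (90.02,81.62) → (69.08,81.62) → (52.13,69.31) → (45.66,49.39) → (52.13,29.47) → (69.08,17.16) → (90.02,17.16) → (106.97,29.47) → (113.44,49.39). Closed: final G1 returns to the first vertex.

**Shape 2** — `<path>` quadratic bezier, stroke `#000000` → engrave (S204, F2975). Control points (SVG): P0=(194.62,116.99), P1=(162.79,87.18), P2=(180.30,69.69); sampled at t=k/5. Machine vertices: (194.62,12.44) → (183.86,23.87) → (177.05,34.32) → (174.19,43.78) → (175.27,52.25) → (180.30,59.74). Open path.

**Shape 3** — `<polygon>` regular polygon, stroke `#000000` → engrave (S204, F2975). Machine vertices: (151.15,8.98) → (140.36,34.40) → (161.21,52.51) → (184.88,38.28) → (178.66,11.38) → (151.15,8.98). Closed: final G1 returns to the first vertex.

**Shape 4** — `<path>` quadratic bezier, stroke `#000000` → engrave (S204, F2975). Control points (SVG): P0=(156.29,99.16), P1=(182.85,70.05), P2=(210.02,18.84); sampled at t=k/5. Machine vertices: (156.29,30.27) → (166.94,42.80) → (177.64,57.09) → (188.38,73.16) → (199.18,90.99) → (210.02,110.59). Open path.

(Gcodetools for Inkscape — laser output)
G21
G90
G0 X113.44 Y49.39
M4 S204
G1 X106.97 Y69.31 F2975
G1 X90.02 Y81.62
G1 X69.08 Y81.62
G1 X52.13 Y69.31
G1 X45.66 Y49.39
G1 X52.13 Y29.47
G1 X69.08 Y17.16
G1 X90.02 Y17.16
G1 X106.97 Y29.47
G1 X113.44 Y49.39
M5
G0 X194.62 Y12.44
M4 S204
G1 X183.86 Y23.87 F2975
G1 X177.05 Y34.32
G1 X174.19 Y43.78
G1 X175.27 Y52.25
G1 X180.30 Y59.74
M5
G0 X151.15 Y8.98
M4 S204
G1 X140.36 Y34.40 F2975
G1 X161.21 Y52.51
G1 X184.88 Y38.28
G1 X178.66 Y11.38
G1 X151.15 Y8.98
M5
G0 X156.29 Y30.27
M4 S204
G1 X166.94 Y42.80 F2975
G1 X177.64 Y57.09
G1 X188.38 Y73.16
G1 X199.18 Y90.99
G1 X210.02 Y110.59
M5
G0 X0.00 Y0.00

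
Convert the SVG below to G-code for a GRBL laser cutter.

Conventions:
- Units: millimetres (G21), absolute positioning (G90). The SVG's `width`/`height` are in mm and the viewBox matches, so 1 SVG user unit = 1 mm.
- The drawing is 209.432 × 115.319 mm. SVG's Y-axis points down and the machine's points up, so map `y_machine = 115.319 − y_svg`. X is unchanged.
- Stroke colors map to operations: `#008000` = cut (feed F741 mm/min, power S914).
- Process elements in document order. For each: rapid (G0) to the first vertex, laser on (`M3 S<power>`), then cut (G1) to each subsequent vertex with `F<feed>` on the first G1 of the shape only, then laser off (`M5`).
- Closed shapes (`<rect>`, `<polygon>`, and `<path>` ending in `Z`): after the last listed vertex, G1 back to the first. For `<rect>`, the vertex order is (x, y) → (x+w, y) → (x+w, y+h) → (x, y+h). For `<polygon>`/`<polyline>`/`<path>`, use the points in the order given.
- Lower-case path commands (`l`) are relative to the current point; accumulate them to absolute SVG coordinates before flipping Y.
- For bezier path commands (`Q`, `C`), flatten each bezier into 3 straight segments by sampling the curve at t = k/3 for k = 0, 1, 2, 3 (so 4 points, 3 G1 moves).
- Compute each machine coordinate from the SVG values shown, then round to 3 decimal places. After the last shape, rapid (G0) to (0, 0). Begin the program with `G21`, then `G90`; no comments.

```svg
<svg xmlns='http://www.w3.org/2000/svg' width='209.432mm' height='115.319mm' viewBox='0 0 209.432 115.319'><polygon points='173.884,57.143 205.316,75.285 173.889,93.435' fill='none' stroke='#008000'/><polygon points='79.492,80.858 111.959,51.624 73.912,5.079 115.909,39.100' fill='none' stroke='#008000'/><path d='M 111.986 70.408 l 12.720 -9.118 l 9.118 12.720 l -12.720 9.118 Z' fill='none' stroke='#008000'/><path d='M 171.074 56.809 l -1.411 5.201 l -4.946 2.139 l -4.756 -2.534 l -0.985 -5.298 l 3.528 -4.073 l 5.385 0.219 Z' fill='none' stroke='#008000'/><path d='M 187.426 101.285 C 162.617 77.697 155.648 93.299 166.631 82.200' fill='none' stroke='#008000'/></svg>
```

G21
G90
G0 X173.884 Y58.176
M3 S914
G1 X205.316 Y40.034 F741
G1 X173.889 Y21.884
G1 X173.884 Y58.176
M5
G0 X79.492 Y34.461
M3 S914
G1 X111.959 Y63.695 F741
G1 X73.912 Y110.240
G1 X115.909 Y76.219
G1 X79.492 Y34.461
M5
G0 X111.986 Y44.911
M3 S914
G1 X124.706 Y54.029 F741
G1 X133.824 Y41.309
G1 X121.104 Y32.191
G1 X111.986 Y44.911
M5
G0 X171.074 Y58.510
M3 S914
G1 X169.663 Y53.309 F741
G1 X164.717 Y51.170
G1 X159.961 Y53.704
G1 X158.976 Y59.002
G1 X162.504 Y63.075
G1 X167.889 Y62.856
G1 X171.074 Y58.510
M5
G0 X187.426 Y14.034
M3 S914
G1 X168.568 Y26.999 F741
G1 X161.628 Y28.480
G1 X166.631 Y33.119
M5
G0 X0.000 Y0.000

Since the viewBox matches the mm dimensions, user units are millimetres directly. The only transform is the Y-flip y_m = 115.319 − y_svg.

Shape 1 is a regular polygon drawn with `<polygon>`. Its stroke #008000 means cut at S914, F741. After flipping Y the toolpath is (173.884,58.176) → (205.316,40.034) → (173.889,21.884) → (173.884,58.176), returning to the start.

Shape 2 is a closed polygon drawn with `<polygon>`. Its stroke #008000 means cut at S914, F741. After flipping Y the toolpath is (79.492,34.461) → (111.959,63.695) → (73.912,110.240) → (115.909,76.219) → (79.492,34.461), returning to the start.

Shape 3 is a regular polygon drawn with `<path>`. Its stroke #008000 means cut at S914, F741. After flipping Y the toolpath is (111.986,44.911) → (124.706,54.029) → (133.824,41.309) → (121.104,32.191) → (111.986,44.911), returning to the start.

Shape 4 is a regular polygon drawn with `<path>`. Its stroke #008000 means cut at S914, F741. After flipping Y the toolpath is (171.074,58.510) → (169.663,53.309) → (164.717,51.170) → (159.961,53.704) → (158.976,59.002) → (162.504,63.075) → (167.889,62.856) → (171.074,58.510), returning to the start.

Shape 5 is a cubic bezier drawn with `<path>`. Its stroke #008000 means cut at S914, F741. After flipping Y the toolpath is (187.426,14.034) → (168.568,26.999) → (161.628,28.480) → (166.631,33.119).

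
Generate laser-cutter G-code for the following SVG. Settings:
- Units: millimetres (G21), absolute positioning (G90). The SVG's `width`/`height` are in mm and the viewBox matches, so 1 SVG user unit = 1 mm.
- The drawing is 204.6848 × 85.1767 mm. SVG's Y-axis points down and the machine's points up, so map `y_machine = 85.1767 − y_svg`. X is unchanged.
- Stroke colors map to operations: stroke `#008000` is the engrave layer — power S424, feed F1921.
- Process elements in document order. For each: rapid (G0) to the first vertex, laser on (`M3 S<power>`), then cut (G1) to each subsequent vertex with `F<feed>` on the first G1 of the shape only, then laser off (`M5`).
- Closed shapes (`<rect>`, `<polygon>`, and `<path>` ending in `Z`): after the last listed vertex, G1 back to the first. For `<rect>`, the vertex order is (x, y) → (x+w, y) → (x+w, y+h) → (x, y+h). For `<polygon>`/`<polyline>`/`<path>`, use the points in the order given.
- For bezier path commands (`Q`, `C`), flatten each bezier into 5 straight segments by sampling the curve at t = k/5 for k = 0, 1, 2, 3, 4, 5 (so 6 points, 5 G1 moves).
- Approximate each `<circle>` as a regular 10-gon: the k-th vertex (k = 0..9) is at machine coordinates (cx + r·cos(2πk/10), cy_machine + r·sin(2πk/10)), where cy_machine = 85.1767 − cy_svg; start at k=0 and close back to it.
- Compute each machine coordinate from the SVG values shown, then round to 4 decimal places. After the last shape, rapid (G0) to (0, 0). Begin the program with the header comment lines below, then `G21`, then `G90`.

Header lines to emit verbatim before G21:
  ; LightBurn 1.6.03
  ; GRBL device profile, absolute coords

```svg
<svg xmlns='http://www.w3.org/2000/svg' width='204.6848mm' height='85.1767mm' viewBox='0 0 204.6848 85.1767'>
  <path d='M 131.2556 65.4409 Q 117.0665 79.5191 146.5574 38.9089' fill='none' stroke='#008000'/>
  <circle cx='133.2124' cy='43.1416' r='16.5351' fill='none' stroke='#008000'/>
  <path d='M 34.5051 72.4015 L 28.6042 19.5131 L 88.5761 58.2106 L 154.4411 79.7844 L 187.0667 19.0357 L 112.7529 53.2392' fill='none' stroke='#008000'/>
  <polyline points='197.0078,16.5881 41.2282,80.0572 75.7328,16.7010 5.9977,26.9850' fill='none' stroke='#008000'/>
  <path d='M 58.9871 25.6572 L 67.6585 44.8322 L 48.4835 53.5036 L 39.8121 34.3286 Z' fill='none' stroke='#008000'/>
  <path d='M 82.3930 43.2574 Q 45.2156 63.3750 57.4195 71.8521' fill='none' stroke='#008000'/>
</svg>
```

; LightBurn 1.6.03
; GRBL device profile, absolute coords
G21
G90
G0 X131.2556 Y19.7358
M3 S424
G1 X127.3272 Y16.2921 F1921
G1 X126.8931 Y17.2234
G1 X129.9535 Y22.5298
G1 X136.5082 Y32.2113
G1 X146.5574 Y46.2678
M5
G0 X149.7475 Y42.0351
M3 S424
G1 X146.5896 Y51.7542 F1921
G1 X138.3220 Y57.7609
G1 X128.1028 Y57.7609
G1 X119.8352 Y51.7542
G1 X116.6773 Y42.0351
G1 X119.8352 Y32.3160
G1 X128.1028 Y26.3093
G1 X138.3220 Y26.3093
G1 X146.5896 Y32.3160
G1 X149.7475 Y42.0351
M5
G0 X34.5051 Y12.7752
M3 S424
G1 X28.6042 Y65.6636 F1921
G1 X88.5761 Y26.9661
G1 X154.4411 Y5.3923
G1 X187.0667 Y66.1410
G1 X112.7529 Y31.9375
M5
G0 X197.0078 Y68.5886
M3 S424
G1 X41.2282 Y5.1195 F1921
G1 X75.7328 Y68.4757
G1 X5.9977 Y58.1917
M5
G0 X58.9871 Y59.5195
M3 S424
G1 X67.6585 Y40.3445 F1921
G1 X48.4835 Y31.6731
G1 X39.8121 Y50.8481
G1 X58.9871 Y59.5195
M5
G0 X82.3930 Y41.9193
M3 S424
G1 X69.4973 Y34.3379 F1921
G1 X60.5521 Y27.6877
G1 X55.5574 Y21.9688
G1 X54.5132 Y17.1811
G1 X57.4195 Y13.3246
M5
G0 X0.0000 Y0.0000

1 u = 1 mm; y_m = 85.1767 − y.

[1] `<path>` quadratic bezier, #008000→engrave S424 F1921: (131.2556,19.7358) → (127.3272,16.2921) → (126.8931,17.2234) → (129.9535,22.5298) → (136.5082,32.2113) → (146.5574,46.2678)

[2] `<circle>` circle, #008000→engrave S424 F1921: (149.7475,42.0351) → (146.5896,51.7542) → (138.3220,57.7609) → (128.1028,57.7609) → (119.8352,51.7542) → (116.6773,42.0351) → (119.8352,32.3160) → (128.1028,26.3093) → (138.3220,26.3093) → (146.5896,32.3160) → (149.7475,42.0351) (closed)

[3] `<path>` open polyline, #008000→engrave S424 F1921: (34.5051,12.7752) → (28.6042,65.6636) → (88.5761,26.9661) → (154.4411,5.3923) → (187.0667,66.1410) → (112.7529,31.9375)

[4] `<polyline>` open polyline, #008000→engrave S424 F1921: (197.0078,68.5886) → (41.2282,5.1195) → (75.7328,68.4757) → (5.9977,58.1917)

[5] `<path>` regular polygon, #008000→engrave S424 F1921: (58.9871,59.5195) → (67.6585,40.3445) → (48.4835,31.6731) → (39.8121,50.8481) → (58.9871,59.5195) (closed)

[6] `<path>` quadratic bezier, #008000→engrave S424 F1921: (82.3930,41.9193) → (69.4973,34.3379) → (60.5521,27.6877) → (55.5574,21.9688) → (54.5132,17.1811) → (57.4195,13.3246)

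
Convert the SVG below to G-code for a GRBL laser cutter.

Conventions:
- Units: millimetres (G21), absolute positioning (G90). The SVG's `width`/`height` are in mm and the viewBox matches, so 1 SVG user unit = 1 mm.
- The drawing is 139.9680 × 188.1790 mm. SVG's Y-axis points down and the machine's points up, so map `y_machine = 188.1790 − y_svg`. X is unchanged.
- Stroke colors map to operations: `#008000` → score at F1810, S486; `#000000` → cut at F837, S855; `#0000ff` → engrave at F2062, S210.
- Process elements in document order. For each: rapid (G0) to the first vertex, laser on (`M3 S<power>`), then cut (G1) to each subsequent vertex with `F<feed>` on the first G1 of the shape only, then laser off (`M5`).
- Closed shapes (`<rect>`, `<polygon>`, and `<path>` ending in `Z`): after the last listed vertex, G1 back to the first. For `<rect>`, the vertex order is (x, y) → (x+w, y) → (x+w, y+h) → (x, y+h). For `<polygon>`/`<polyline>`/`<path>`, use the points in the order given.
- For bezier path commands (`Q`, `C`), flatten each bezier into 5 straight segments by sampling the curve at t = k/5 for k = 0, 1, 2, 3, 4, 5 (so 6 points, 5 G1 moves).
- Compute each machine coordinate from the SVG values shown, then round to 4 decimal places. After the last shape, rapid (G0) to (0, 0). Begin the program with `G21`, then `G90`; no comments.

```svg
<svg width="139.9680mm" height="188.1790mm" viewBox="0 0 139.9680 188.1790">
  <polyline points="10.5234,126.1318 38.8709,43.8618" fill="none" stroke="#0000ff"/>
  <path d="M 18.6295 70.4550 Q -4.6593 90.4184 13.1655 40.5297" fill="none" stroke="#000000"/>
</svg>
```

1 u = 1 mm; y_m = 188.1790 − y.

[1] `<polyline>` line segment, #0000ff→engrave S210 F2062: (10.5234,62.0472) → (38.8709,144.3172)

[2] `<path>` quadratic bezier, #000000→cut S855 F837: (18.6295,117.7240) → (10.9585,112.5327) → (6.5766,112.9296) → (5.4838,118.9147) → (7.6801,130.4879) → (13.1655,147.6493)

G21
G90
G0 X10.5234 Y62.0472
M3 S210
G1 X38.8709 Y144.3172 F2062
M5
G0 X18.6295 Y117.7240
M3 S855
G1 X10.9585 Y112.5327 F837
G1 X6.5766 Y112.9296
G1 X5.4838 Y118.9147
G1 X7.6801 Y130.4879
G1 X13.1655 Y147.6493
M5
G0 X0.0000 Y0.0000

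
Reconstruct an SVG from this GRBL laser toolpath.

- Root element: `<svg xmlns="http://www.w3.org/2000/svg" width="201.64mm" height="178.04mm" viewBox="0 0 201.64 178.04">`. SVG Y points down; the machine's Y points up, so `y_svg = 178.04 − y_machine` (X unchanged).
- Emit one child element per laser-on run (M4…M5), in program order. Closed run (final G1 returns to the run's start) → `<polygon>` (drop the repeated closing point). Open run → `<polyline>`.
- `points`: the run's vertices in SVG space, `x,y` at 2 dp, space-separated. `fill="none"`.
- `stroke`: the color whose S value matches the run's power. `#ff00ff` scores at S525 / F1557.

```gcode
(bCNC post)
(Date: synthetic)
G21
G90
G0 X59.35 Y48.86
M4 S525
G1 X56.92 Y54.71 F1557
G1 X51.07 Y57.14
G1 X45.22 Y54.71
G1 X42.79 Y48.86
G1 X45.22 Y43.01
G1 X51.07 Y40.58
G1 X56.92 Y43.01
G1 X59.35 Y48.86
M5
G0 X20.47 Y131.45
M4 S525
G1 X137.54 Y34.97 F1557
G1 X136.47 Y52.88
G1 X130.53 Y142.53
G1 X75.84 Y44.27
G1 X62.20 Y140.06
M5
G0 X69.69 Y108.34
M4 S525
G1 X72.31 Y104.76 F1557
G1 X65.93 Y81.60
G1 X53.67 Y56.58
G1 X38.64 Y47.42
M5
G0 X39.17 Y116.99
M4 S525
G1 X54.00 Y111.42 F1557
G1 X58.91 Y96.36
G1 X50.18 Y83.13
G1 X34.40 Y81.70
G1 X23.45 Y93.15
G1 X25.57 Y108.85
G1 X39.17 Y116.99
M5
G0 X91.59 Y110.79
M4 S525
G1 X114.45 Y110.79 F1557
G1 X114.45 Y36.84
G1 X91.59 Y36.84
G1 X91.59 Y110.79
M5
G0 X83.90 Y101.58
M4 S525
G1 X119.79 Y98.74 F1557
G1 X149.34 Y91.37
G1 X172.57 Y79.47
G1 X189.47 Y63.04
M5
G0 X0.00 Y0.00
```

<svg xmlns="http://www.w3.org/2000/svg" width="201.64mm" height="178.04mm" viewBox="0 0 201.64 178.04">
  <polygon points="59.35,129.18 56.92,123.33 51.07,120.90 45.22,123.33 42.79,129.18 45.22,135.03 51.07,137.46 56.92,135.03" fill="none" stroke="#ff00ff"/>
  <polyline points="20.47,46.59 137.54,143.07 136.47,125.16 130.53,35.51 75.84,133.77 62.20,37.98" fill="none" stroke="#ff00ff"/>
  <polyline points="69.69,69.70 72.31,73.28 65.93,96.44 53.67,121.46 38.64,130.62" fill="none" stroke="#ff00ff"/>
  <polygon points="39.17,61.05 54.00,66.62 58.91,81.68 50.18,94.91 34.40,96.34 23.45,84.89 25.57,69.19" fill="none" stroke="#ff00ff"/>
  <polygon points="91.59,67.25 114.45,67.25 114.45,141.20 91.59,141.20" fill="none" stroke="#ff00ff"/>
  <polyline points="83.90,76.46 119.79,79.30 149.34,86.67 172.57,98.57 189.47,115.00" fill="none" stroke="#ff00ff"/>
</svg>

Machine Y-up, SVG Y-down with viewBox height 178.04, so y_svg = 178.04 − y_machine; X carries over. Every run uses S525, so all elements get stroke `#ff00ff` (score).

Run 1: The run returns to its start, so emit a `<polygon>` with points (Y-flipped): 59.35,129.18 56.92,123.33 51.07,120.90 45.22,123.33 42.79,129.18 45.22,135.03 51.07,137.46 56.92,135.03.

Run 2: The run is open, so emit a `<polyline>` with points (Y-flipped): 20.47,46.59 137.54,143.07 136.47,125.16 130.53,35.51 75.84,133.77 62.20,37.98.

Run 3: The run is open, so emit a `<polyline>` with points (Y-flipped): 69.69,69.70 72.31,73.28 65.93,96.44 53.67,121.46 38.64,130.62.

Run 4: The run returns to its start, so emit a `<polygon>` with points (Y-flipped): 39.17,61.05 54.00,66.62 58.91,81.68 50.18,94.91 34.40,96.34 23.45,84.89 25.57,69.19.

Run 5: The run returns to its start, so emit a `<polygon>` with points (Y-flipped): 91.59,67.25 114.45,67.25 114.45,141.20 91.59,141.20.

Run 6: The run is open, so emit a `<polyline>` with points (Y-flipped): 83.90,76.46 119.79,79.30 149.34,86.67 172.57,98.57 189.47,115.00.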